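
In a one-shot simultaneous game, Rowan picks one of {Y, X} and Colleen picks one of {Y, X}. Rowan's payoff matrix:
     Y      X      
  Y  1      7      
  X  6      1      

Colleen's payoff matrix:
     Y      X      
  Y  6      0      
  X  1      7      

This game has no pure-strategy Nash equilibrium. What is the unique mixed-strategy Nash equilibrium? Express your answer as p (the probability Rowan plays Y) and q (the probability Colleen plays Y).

For Colleen to be willing to mix, Colleen must be indifferent between Y and X, which pins down Rowan's mix.
  Colleen's payoff from Y: p·6 + (1−p)·1 = 5p + 1
  Colleen's payoff from X: p·0 + (1−p)·7 = -7p + 7
  5p + 1 = -7p + 7  ⇒  12p = 6  ⇒  p = 1/2.
For Rowan to be willing to mix, Rowan must be indifferent between Y and X, which pins down Colleen's mix.
  Rowan's payoff to Y: q·1 + (1−q)·7 = -6q + 7
  Rowan's payoff to X: q·6 + (1−q)·1 = 5q + 1
  -6q + 7 = 5q + 1  ⇒  -11q = -6  ⇒  q = 6/11.

p = 1/2, q = 6/11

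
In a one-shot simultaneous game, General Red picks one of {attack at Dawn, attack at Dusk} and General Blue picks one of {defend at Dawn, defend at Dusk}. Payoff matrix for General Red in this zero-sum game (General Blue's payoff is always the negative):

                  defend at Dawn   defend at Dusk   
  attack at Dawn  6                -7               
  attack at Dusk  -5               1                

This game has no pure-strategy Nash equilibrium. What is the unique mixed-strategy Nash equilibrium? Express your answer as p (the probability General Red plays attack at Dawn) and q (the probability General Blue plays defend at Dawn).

p = 6/19, q = 8/19

In a mixed equilibrium General Blue is indifferent between defend at Dawn and defend at Dusk; this condition fixes p.
  General Blue's expected payoff from defend at Dawn: p·(-6) + (1−p)·5 = -11p + 5
  General Blue's expected payoff from defend at Dusk: p·7 + (1−p)·(-1) = 8p - 1
  -11p + 5 = 8p - 1  ⇒  -19p = -6  ⇒  p = 6/19.
Set General Red's expected payoff from attack at Dawn equal to that from attack at Dusk:
  General Red's payoff to attack at Dawn: q·6 + (1−q)·(-7) = 13q - 7
  General Red's payoff to attack at Dusk: q·(-5) + (1−q)·1 = -6q + 1
  13q - 7 = -6q + 1  ⇒  19q = 8  ⇒  q = 8/19.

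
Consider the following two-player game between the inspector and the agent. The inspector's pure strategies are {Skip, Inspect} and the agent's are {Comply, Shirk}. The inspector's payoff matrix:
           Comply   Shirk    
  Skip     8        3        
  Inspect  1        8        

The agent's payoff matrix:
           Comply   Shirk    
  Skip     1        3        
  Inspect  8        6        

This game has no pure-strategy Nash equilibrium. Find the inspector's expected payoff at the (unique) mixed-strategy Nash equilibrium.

61/12

In a mixed equilibrium the inspector is indifferent between Skip and Inspect; this condition fixes q.
  the inspector's payoff to Skip: q·8 + (1−q)·3 = 5q + 3
  the inspector's payoff to Inspect: q·1 + (1−q)·8 = -7q + 8
  5q + 3 = -7q + 8  ⇒  12q = 5  ⇒  q = 5/12.
At equilibrium the inspector is indifferent across rows, so the inspector's payoff equals the payoff from Skip: (5/12)·8 + (7/12)·3 = 61/12.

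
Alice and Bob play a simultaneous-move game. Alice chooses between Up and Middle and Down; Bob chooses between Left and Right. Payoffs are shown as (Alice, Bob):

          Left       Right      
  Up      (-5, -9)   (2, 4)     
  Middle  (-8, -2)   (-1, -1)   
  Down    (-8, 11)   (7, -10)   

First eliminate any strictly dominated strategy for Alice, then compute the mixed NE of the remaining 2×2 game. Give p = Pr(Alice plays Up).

p = 21/34

Alice's strategy Middle is strictly dominated by Up: -5 > -8 and 2 > -1. Eliminate Middle.
For Bob to be willing to mix, Bob must be indifferent between Left and Right, which pins down Alice's mix.
  Bob's expected payoff from Left: p·(-9) + (1−p)·11 = -20p + 11
  Bob's expected payoff from Right: p·4 + (1−p)·(-10) = 14p - 10
  -20p + 11 = 14p - 10  ⇒  -34p = -21  ⇒  p = 21/34.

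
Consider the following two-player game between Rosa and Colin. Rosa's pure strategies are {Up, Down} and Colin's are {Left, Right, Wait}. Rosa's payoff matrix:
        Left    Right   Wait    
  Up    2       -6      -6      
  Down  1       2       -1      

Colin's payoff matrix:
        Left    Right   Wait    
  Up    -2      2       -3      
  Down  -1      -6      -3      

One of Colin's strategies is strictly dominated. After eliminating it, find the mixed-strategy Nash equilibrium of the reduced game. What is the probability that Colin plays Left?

q = 8/9

Colin's strategy Wait is strictly dominated by Left: -2 > -3 and -1 > -3. Eliminate Wait.
Set Rosa's expected payoff from Up equal to that from Down:
  Rosa's payoff from Up: q·2 + (1−q)·(-6) = 8q - 6
  Rosa's payoff from Down: q·1 + (1−q)·2 = -q + 2
  8q - 6 = -q + 2  ⇒  9q = 8  ⇒  q = 8/9.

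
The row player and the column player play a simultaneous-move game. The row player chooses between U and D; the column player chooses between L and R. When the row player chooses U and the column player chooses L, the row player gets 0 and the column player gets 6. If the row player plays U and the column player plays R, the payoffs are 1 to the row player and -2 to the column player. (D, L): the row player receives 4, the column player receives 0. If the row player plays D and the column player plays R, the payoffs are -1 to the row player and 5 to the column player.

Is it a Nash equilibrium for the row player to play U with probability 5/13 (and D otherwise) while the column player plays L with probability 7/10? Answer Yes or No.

Given the column player's mix q = 7/10, the row player's payoff from U is 3/10 but from D is 5/2. The row player strictly prefers D, so the row player would not mix.
So the proposed profile is not a Nash equilibrium.

No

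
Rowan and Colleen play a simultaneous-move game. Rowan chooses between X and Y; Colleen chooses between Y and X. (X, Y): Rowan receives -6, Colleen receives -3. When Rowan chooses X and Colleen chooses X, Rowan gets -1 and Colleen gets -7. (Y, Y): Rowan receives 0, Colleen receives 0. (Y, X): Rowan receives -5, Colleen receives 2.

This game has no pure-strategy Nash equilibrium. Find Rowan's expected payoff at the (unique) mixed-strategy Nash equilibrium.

-3

For Rowan to be willing to mix, Rowan must be indifferent between X and Y, which pins down Colleen's mix.
  Rowan's payoff from X: q·(-6) + (1−q)·(-1) = -5q - 1
  Rowan's payoff from Y: q·0 + (1−q)·(-5) = 5q - 5
  -5q - 1 = 5q - 5  ⇒  -10q = -4  ⇒  q = 2/5.
At equilibrium Rowan is indifferent across rows, so Rowan's payoff equals the payoff from X: (2/5)·(-6) + (3/5)·(-1) = -3.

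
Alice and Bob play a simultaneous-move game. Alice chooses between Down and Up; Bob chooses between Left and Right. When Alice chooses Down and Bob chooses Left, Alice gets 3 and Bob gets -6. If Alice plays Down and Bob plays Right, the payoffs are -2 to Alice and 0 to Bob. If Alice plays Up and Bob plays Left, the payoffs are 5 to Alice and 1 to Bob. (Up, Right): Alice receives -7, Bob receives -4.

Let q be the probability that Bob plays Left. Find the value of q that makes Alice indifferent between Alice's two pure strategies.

q = 5/7

Set Alice's expected payoff from Down equal to that from Up:
  Alice's expected payoff from Down: q·3 + (1−q)·(-2) = 5q - 2
  Alice's expected payoff from Up: q·5 + (1−q)·(-7) = 12q - 7
  5q - 2 = 12q - 7  ⇒  -7q = -5  ⇒  q = 5/7.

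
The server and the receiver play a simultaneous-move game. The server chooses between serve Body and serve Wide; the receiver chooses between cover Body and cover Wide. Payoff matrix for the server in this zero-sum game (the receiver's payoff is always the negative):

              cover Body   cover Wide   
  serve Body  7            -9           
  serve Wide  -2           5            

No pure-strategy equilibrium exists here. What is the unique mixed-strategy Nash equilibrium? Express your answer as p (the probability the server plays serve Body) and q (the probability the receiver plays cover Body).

In a mixed equilibrium the receiver is indifferent between cover Body and cover Wide; this condition fixes p.
  the receiver's payoff to cover Body: p·(-7) + (1−p)·2 = -9p + 2
  the receiver's payoff to cover Wide: p·9 + (1−p)·(-5) = 14p - 5
  -9p + 2 = 14p - 5  ⇒  -23p = -7  ⇒  p = 7/23.
The receiver's mix must leave the server indifferent between serve Body and serve Wide.
  the server's payoff to serve Body: q·7 + (1−q)·(-9) = 16q - 9
  the server's payoff to serve Wide: q·(-2) + (1−q)·5 = -7q + 5
  16q - 9 = -7q + 5  ⇒  23q = 14  ⇒  q = 14/23.

p = 7/23, q = 14/23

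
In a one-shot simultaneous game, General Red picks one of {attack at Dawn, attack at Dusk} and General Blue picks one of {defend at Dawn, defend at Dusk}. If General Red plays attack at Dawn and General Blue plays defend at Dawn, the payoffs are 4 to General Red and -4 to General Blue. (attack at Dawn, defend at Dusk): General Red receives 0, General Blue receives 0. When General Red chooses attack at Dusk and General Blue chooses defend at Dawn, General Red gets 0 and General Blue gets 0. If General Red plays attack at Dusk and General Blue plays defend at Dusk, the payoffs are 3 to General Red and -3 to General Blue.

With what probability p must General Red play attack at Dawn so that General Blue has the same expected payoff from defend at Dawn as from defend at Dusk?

Set General Blue's expected payoff from defend at Dawn equal to that from defend at Dusk:
  General Blue's expected payoff from defend at Dawn: p·(-4) + (1−p)·0 = -4p
  General Blue's expected payoff from defend at Dusk: p·0 + (1−p)·(-3) = 3p - 3
  -4p = 3p - 3  ⇒  -7p = -3  ⇒  p = 3/7.

p = 3/7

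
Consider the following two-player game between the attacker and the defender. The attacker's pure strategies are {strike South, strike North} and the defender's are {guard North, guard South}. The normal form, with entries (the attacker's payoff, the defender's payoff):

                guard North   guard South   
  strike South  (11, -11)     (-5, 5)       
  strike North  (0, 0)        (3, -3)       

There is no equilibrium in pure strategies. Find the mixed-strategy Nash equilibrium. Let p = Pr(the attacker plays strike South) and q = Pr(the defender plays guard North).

p = 3/19, q = 8/19

In a mixed equilibrium the defender is indifferent between guard North and guard South; this condition fixes p.
  the defender's payoff from guard North: p·(-11) + (1−p)·0 = -11p
  the defender's payoff from guard South: p·5 + (1−p)·(-3) = 8p - 3
  -11p = 8p - 3  ⇒  -19p = -3  ⇒  p = 3/19.
In a mixed equilibrium the attacker is indifferent between strike South and strike North; this condition fixes q.
  the attacker's payoff to strike South: q·11 + (1−q)·(-5) = 16q - 5
  the attacker's payoff to strike North: q·0 + (1−q)·3 = -3q + 3
  16q - 5 = -3q + 3  ⇒  19q = 8  ⇒  q = 8/19.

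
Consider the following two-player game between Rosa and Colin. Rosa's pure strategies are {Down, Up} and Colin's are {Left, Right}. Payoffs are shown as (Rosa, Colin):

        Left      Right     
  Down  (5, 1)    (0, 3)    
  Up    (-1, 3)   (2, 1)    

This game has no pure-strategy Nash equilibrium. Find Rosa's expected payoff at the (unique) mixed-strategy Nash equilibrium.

5/4

Set Rosa's expected payoff from Down equal to that from Up:
  Rosa's payoff to Down: q·5 + (1−q)·0 = 5q
  Rosa's payoff to Up: q·(-1) + (1−q)·2 = -3q + 2
  5q = -3q + 2  ⇒  8q = 2  ⇒  q = 1/4.
At equilibrium Rosa is indifferent across rows, so Rosa's payoff equals the payoff from Down: (1/4)·5 + (3/4)·0 = 5/4.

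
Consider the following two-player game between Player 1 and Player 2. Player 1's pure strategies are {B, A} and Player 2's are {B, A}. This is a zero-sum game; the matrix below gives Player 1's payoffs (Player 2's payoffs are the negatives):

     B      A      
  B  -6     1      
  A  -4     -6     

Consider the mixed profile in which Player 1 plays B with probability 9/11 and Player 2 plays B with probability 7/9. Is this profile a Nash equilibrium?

No

Given Player 1's mix p = 9/11, Player 2's payoff from B is 62/11 but from A is 3/11. Player 2 strictly prefers B, so Player 2 would not mix.
So the proposed profile is not a Nash equilibrium.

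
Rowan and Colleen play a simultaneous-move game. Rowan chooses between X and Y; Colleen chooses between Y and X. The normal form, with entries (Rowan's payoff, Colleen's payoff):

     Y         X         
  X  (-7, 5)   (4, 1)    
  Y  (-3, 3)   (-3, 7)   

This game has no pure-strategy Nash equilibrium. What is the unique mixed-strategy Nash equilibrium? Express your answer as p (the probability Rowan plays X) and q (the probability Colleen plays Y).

Rowan's mix must leave Colleen indifferent between Y and X.
  Colleen's payoff to Y: p·5 + (1−p)·3 = 2p + 3
  Colleen's payoff to X: p·1 + (1−p)·7 = -6p + 7
  2p + 3 = -6p + 7  ⇒  8p = 4  ⇒  p = 1/2.
Set Rowan's expected payoff from X equal to that from Y:
  Rowan's expected payoff from X: q·(-7) + (1−q)·4 = -11q + 4
  Rowan's expected payoff from Y: q·(-3) + (1−q)·(-3) = -3
  -11q + 4 = -3  ⇒  -11q = -7  ⇒  q = 7/11.

p = 1/2, q = 7/11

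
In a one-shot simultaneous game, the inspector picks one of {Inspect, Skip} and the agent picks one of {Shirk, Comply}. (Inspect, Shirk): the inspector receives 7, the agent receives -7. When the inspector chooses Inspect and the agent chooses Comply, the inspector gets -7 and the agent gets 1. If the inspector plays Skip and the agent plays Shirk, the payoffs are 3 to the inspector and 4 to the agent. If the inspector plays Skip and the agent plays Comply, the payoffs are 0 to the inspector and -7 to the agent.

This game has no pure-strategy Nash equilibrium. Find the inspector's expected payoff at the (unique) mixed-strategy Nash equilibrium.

21/11

Set the inspector's expected payoff from Inspect equal to that from Skip:
  the inspector's expected payoff from Inspect: q·7 + (1−q)·(-7) = 14q - 7
  the inspector's expected payoff from Skip: q·3 + (1−q)·0 = 3q
  14q - 7 = 3q  ⇒  11q = 7  ⇒  q = 7/11.
At equilibrium the inspector is indifferent across rows, so the inspector's payoff equals the payoff from Inspect: (7/11)·7 + (4/11)·(-7) = 21/11.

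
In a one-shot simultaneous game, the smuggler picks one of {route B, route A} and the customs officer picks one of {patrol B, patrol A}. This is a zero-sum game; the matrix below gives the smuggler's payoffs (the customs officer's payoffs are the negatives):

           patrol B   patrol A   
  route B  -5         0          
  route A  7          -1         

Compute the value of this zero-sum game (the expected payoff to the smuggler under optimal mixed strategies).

v = -5/13

In a mixed equilibrium the smuggler is indifferent between route B and route A; this condition fixes q.
  the smuggler's payoff to route B: q·(-5) + (1−q)·0 = -5q
  the smuggler's payoff to route A: q·7 + (1−q)·(-1) = 8q - 1
  -5q = 8q - 1  ⇒  -13q = -1  ⇒  q = 1/13.
The value is the smuggler's expected payoff against this mix (using route B): (1/13)·(-5) + (12/13)·0 = -5/13.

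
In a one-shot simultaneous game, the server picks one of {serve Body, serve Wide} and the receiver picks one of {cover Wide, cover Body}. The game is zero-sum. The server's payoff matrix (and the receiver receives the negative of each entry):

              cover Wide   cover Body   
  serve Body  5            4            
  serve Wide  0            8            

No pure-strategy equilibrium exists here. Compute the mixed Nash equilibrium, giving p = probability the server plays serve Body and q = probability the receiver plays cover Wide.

p = 8/9, q = 4/9

Set the receiver's expected payoff from cover Wide equal to that from cover Body:
  the receiver's payoff from cover Wide: p·(-5) + (1−p)·0 = -5p
  the receiver's payoff from cover Body: p·(-4) + (1−p)·(-8) = 4p - 8
  -5p = 4p - 8  ⇒  -9p = -8  ⇒  p = 8/9.
Set the server's expected payoff from serve Body equal to that from serve Wide:
  the server's expected payoff from serve Body: q·5 + (1−q)·4 = q + 4
  the server's expected payoff from serve Wide: q·0 + (1−q)·8 = -8q + 8
  q + 4 = -8q + 8  ⇒  9q = 4  ⇒  q = 4/9.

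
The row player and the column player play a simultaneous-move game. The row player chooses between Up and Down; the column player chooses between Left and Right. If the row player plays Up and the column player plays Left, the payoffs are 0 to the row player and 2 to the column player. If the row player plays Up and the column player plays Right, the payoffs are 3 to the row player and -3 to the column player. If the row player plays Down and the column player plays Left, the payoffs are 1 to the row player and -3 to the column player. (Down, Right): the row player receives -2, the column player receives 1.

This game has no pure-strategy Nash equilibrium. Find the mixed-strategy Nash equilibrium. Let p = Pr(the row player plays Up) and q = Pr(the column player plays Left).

Set the column player's expected payoff from Left equal to that from Right:
  the column player's payoff from Left: p·2 + (1−p)·(-3) = 5p - 3
  the column player's payoff from Right: p·(-3) + (1−p)·1 = -4p + 1
  5p - 3 = -4p + 1  ⇒  9p = 4  ⇒  p = 4/9.
In a mixed equilibrium the row player is indifferent between Up and Down; this condition fixes q.
  the row player's payoff from Up: q·0 + (1−q)·3 = -3q + 3
  the row player's payoff from Down: q·1 + (1−q)·(-2) = 3q - 2
  -3q + 3 = 3q - 2  ⇒  -6q = -5  ⇒  q = 5/6.

p = 4/9, q = 5/6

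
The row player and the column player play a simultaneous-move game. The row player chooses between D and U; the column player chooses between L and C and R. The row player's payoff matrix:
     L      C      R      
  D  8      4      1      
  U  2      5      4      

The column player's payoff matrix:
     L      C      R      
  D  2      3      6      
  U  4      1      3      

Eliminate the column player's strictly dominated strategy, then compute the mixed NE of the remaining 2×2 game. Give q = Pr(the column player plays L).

The column player's strategy C is strictly dominated by R: 6 > 3 and 3 > 1. Eliminate C.
For the row player to be willing to mix, the row player must be indifferent between D and U, which pins down the column player's mix.
  the row player's expected payoff from D: q·8 + (1−q)·1 = 7q + 1
  the row player's expected payoff from U: q·2 + (1−q)·4 = -2q + 4
  7q + 1 = -2q + 4  ⇒  9q = 3  ⇒  q = 1/3.

q = 1/3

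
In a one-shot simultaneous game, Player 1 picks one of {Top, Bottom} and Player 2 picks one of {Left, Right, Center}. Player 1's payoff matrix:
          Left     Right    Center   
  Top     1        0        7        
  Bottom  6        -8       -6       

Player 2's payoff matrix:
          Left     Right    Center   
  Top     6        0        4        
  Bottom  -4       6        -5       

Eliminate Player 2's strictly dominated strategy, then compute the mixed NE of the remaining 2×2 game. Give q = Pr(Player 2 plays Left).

Player 2's strategy Center is strictly dominated by Left: 6 > 4 and -4 > -5. Eliminate Center.
For Player 1 to be willing to mix, Player 1 must be indifferent between Top and Bottom, which pins down Player 2's mix.
  Player 1's payoff from Top: q·1 + (1−q)·0 = q
  Player 1's payoff from Bottom: q·6 + (1−q)·(-8) = 14q - 8
  q = 14q - 8  ⇒  -13q = -8  ⇒  q = 8/13.

q = 8/13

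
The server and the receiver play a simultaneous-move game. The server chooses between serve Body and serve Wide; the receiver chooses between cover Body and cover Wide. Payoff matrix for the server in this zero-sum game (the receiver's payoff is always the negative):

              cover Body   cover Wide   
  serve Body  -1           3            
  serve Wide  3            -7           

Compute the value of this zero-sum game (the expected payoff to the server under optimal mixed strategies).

Set the server's expected payoff from serve Body equal to that from serve Wide:
  the server's expected payoff from serve Body: q·(-1) + (1−q)·3 = -4q + 3
  the server's expected payoff from serve Wide: q·3 + (1−q)·(-7) = 10q - 7
  -4q + 3 = 10q - 7  ⇒  -14q = -10  ⇒  q = 5/7.
The value is the server's expected payoff against this mix (using serve Body): (5/7)·(-1) + (2/7)·3 = 1/7.

v = 1/7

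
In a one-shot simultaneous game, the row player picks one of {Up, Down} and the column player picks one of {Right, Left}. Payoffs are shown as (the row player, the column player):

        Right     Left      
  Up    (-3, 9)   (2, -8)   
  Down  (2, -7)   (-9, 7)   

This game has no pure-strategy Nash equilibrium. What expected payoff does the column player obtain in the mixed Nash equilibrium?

7/31

Set the column player's expected payoff from Right equal to that from Left:
  the column player's payoff from Right: p·9 + (1−p)·(-7) = 16p - 7
  the column player's payoff from Left: p·(-8) + (1−p)·7 = -15p + 7
  16p - 7 = -15p + 7  ⇒  31p = 14  ⇒  p = 14/31.
At equilibrium the column player is indifferent across columns, so the column player's payoff equals the payoff from Right: (14/31)·9 + (17/31)·(-7) = 7/31.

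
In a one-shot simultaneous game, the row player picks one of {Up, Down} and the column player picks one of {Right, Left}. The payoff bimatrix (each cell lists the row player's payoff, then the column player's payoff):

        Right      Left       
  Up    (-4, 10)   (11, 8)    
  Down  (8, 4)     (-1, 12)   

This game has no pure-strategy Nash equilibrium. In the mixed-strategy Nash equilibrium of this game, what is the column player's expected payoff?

44/5

The row player's mix must leave the column player indifferent between Right and Left.
  the column player's payoff from Right: p·10 + (1−p)·4 = 6p + 4
  the column player's payoff from Left: p·8 + (1−p)·12 = -4p + 12
  6p + 4 = -4p + 12  ⇒  10p = 8  ⇒  p = 4/5.
At equilibrium the column player is indifferent across columns, so the column player's payoff equals the payoff from Right: (4/5)·10 + (1/5)·4 = 44/5.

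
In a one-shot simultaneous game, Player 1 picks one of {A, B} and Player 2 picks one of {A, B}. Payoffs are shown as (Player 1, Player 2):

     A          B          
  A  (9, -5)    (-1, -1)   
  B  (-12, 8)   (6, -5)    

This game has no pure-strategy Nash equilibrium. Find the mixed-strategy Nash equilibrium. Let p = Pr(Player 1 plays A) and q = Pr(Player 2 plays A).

p = 13/17, q = 1/4

Player 2's indifference between A and B determines Player 1's mixing probability p:
  Player 2's payoff to A: p·(-5) + (1−p)·8 = -13p + 8
  Player 2's payoff to B: p·(-1) + (1−p)·(-5) = 4p - 5
  -13p + 8 = 4p - 5  ⇒  -17p = -13  ⇒  p = 13/17.
In a mixed equilibrium Player 1 is indifferent between A and B; this condition fixes q.
  Player 1's payoff to A: q·9 + (1−q)·(-1) = 10q - 1
  Player 1's payoff to B: q·(-12) + (1−q)·6 = -18q + 6
  10q - 1 = -18q + 6  ⇒  28q = 7  ⇒  q = 1/4.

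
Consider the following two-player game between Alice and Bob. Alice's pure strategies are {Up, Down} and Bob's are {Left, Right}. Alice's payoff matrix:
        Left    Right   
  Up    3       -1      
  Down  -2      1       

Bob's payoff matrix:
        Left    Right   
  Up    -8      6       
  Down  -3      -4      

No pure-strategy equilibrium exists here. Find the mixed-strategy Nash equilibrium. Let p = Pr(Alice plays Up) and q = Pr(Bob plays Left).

In a mixed equilibrium Bob is indifferent between Left and Right; this condition fixes p.
  Bob's expected payoff from Left: p·(-8) + (1−p)·(-3) = -5p - 3
  Bob's expected payoff from Right: p·6 + (1−p)·(-4) = 10p - 4
  -5p - 3 = 10p - 4  ⇒  -15p = -1  ⇒  p = 1/15.
In a mixed equilibrium Alice is indifferent between Up and Down; this condition fixes q.
  Alice's expected payoff from Up: q·3 + (1−q)·(-1) = 4q - 1
  Alice's expected payoff from Down: q·(-2) + (1−q)·1 = -3q + 1
  4q - 1 = -3q + 1  ⇒  7q = 2  ⇒  q = 2/7.

p = 1/15, q = 2/7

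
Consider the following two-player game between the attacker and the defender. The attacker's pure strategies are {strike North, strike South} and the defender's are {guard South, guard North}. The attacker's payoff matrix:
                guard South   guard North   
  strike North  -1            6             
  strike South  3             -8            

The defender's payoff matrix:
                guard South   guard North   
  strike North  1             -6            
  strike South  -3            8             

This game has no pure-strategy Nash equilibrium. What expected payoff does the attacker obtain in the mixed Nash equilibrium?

5/9

In a mixed equilibrium the attacker is indifferent between strike North and strike South; this condition fixes q.
  the attacker's payoff to strike North: q·(-1) + (1−q)·6 = -7q + 6
  the attacker's payoff to strike South: q·3 + (1−q)·(-8) = 11q - 8
  -7q + 6 = 11q - 8  ⇒  -18q = -14  ⇒  q = 7/9.
At equilibrium the attacker is indifferent across rows, so the attacker's payoff equals the payoff from strike North: (7/9)·(-1) + (2/9)·6 = 5/9.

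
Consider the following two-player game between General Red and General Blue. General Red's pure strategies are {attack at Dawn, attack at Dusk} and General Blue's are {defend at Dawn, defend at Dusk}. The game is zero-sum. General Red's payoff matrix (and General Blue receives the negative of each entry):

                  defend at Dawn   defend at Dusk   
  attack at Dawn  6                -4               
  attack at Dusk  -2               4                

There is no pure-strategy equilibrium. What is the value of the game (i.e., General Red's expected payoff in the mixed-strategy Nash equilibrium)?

General Red's indifference between attack at Dawn and attack at Dusk determines General Blue's mixing probability q:
  General Red's payoff from attack at Dawn: q·6 + (1−q)·(-4) = 10q - 4
  General Red's payoff from attack at Dusk: q·(-2) + (1−q)·4 = -6q + 4
  10q - 4 = -6q + 4  ⇒  16q = 8  ⇒  q = 1/2.
The value is General Red's expected payoff against this mix (using attack at Dawn): (1/2)·6 + (1/2)·(-4) = 1.

v = 1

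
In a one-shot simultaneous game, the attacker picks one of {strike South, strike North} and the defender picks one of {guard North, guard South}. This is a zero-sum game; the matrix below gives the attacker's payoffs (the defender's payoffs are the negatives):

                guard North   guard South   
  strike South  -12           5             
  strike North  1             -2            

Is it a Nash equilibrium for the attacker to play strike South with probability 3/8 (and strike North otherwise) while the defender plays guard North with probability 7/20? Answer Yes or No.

Given the attacker's mix p = 3/8, the defender's payoff from guard North is 31/8 but from guard South is -5/8. The defender strictly prefers guard North, so the defender would not mix.
So the proposed profile is not a Nash equilibrium.

No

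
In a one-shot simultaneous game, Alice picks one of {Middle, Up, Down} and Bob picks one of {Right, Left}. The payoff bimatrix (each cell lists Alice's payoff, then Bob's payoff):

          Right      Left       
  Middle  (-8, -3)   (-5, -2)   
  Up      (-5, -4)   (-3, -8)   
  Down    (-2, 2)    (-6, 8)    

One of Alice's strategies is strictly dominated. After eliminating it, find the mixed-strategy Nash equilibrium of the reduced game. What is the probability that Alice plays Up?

Alice's strategy Middle is strictly dominated by Up: -5 > -8 and -3 > -5. Eliminate Middle.
Set Bob's expected payoff from Right equal to that from Left:
  Bob's payoff to Right: p·(-4) + (1−p)·2 = -6p + 2
  Bob's payoff to Left: p·(-8) + (1−p)·8 = -16p + 8
  -6p + 2 = -16p + 8  ⇒  10p = 6  ⇒  p = 3/5.

p = 3/5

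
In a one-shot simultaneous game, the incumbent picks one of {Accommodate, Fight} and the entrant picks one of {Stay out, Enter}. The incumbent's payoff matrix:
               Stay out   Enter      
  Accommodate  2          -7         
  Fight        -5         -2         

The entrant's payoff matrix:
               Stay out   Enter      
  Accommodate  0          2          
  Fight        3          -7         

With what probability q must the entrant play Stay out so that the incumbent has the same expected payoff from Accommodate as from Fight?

q = 5/12

The entrant's mix must leave the incumbent indifferent between Accommodate and Fight.
  the incumbent's expected payoff from Accommodate: q·2 + (1−q)·(-7) = 9q - 7
  the incumbent's expected payoff from Fight: q·(-5) + (1−q)·(-2) = -3q - 2
  9q - 7 = -3q - 2  ⇒  12q = 5  ⇒  q = 5/12.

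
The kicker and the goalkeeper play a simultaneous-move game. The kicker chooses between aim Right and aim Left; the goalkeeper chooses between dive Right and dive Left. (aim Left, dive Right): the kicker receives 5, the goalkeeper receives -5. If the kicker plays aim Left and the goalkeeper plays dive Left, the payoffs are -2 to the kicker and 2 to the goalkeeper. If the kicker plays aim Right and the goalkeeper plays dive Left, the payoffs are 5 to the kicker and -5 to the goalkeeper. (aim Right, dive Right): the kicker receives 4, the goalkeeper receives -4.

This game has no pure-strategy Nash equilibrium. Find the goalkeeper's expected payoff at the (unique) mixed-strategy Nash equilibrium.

-33/8

Set the goalkeeper's expected payoff from dive Right equal to that from dive Left:
  the goalkeeper's expected payoff from dive Right: p·(-4) + (1−p)·(-5) = p - 5
  the goalkeeper's expected payoff from dive Left: p·(-5) + (1−p)·2 = -7p + 2
  p - 5 = -7p + 2  ⇒  8p = 7  ⇒  p = 7/8.
At equilibrium the goalkeeper is indifferent across columns, so the goalkeeper's payoff equals the payoff from dive Right: (7/8)·(-4) + (1/8)·(-5) = -33/8.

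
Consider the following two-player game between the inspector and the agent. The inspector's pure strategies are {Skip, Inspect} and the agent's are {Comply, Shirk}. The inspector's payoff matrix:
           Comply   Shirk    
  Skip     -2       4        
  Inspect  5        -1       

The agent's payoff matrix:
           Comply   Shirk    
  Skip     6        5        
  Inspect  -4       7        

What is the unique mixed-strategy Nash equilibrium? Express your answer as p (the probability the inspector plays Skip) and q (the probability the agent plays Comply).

The inspector's mix must leave the agent indifferent between Comply and Shirk.
  the agent's payoff to Comply: p·6 + (1−p)·(-4) = 10p - 4
  the agent's payoff to Shirk: p·5 + (1−p)·7 = -2p + 7
  10p - 4 = -2p + 7  ⇒  12p = 11  ⇒  p = 11/12.
The agent's mix must leave the inspector indifferent between Skip and Inspect.
  the inspector's payoff to Skip: q·(-2) + (1−q)·4 = -6q + 4
  the inspector's payoff to Inspect: q·5 + (1−q)·(-1) = 6q - 1
  -6q + 4 = 6q - 1  ⇒  -12q = -5  ⇒  q = 5/12.

p = 11/12, q = 5/12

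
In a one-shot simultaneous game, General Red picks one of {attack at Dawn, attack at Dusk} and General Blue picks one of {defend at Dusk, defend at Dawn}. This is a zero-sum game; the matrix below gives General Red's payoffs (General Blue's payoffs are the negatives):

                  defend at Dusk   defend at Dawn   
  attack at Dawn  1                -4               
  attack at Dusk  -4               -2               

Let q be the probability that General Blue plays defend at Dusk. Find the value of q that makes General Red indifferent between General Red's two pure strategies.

q = 2/7

In a mixed equilibrium General Red is indifferent between attack at Dawn and attack at Dusk; this condition fixes q.
  General Red's expected payoff from attack at Dawn: q·1 + (1−q)·(-4) = 5q - 4
  General Red's expected payoff from attack at Dusk: q·(-4) + (1−q)·(-2) = -2q - 2
  5q - 4 = -2q - 2  ⇒  7q = 2  ⇒  q = 2/7.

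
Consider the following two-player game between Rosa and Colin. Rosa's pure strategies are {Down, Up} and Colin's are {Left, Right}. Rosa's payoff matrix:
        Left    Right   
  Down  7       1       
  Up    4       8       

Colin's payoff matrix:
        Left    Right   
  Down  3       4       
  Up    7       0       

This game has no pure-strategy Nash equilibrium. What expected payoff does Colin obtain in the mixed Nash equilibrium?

In a mixed equilibrium Colin is indifferent between Left and Right; this condition fixes p.
  Colin's expected payoff from Left: p·3 + (1−p)·7 = -4p + 7
  Colin's expected payoff from Right: p·4 + (1−p)·0 = 4p
  -4p + 7 = 4p  ⇒  -8p = -7  ⇒  p = 7/8.
At equilibrium Colin is indifferent across columns, so Colin's payoff equals the payoff from Left: (7/8)·3 + (1/8)·7 = 7/2.

7/2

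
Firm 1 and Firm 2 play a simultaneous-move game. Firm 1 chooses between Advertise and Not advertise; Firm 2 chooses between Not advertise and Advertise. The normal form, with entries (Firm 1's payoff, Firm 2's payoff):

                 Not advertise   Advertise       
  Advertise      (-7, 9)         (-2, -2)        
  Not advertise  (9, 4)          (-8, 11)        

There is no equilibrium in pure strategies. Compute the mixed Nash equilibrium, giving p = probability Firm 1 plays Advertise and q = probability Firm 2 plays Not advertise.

p = 7/18, q = 3/11

Firm 1's mix must leave Firm 2 indifferent between Not advertise and Advertise.
  Firm 2's payoff to Not advertise: p·9 + (1−p)·4 = 5p + 4
  Firm 2's payoff to Advertise: p·(-2) + (1−p)·11 = -13p + 11
  5p + 4 = -13p + 11  ⇒  18p = 7  ⇒  p = 7/18.
Set Firm 1's expected payoff from Advertise equal to that from Not advertise:
  Firm 1's payoff from Advertise: q·(-7) + (1−q)·(-2) = -5q - 2
  Firm 1's payoff from Not advertise: q·9 + (1−q)·(-8) = 17q - 8
  -5q - 2 = 17q - 8  ⇒  -22q = -6  ⇒  q = 3/11.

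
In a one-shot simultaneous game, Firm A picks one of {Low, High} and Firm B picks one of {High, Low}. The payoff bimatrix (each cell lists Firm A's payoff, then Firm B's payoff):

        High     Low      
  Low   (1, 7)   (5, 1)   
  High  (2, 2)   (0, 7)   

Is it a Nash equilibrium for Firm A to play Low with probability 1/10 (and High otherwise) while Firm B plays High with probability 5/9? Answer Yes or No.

No

Given Firm A's mix p = 1/10, Firm B's payoff from High is 5/2 but from Low is 32/5. Firm B strictly prefers Low, so Firm B would not mix.
So the proposed profile is not a Nash equilibrium.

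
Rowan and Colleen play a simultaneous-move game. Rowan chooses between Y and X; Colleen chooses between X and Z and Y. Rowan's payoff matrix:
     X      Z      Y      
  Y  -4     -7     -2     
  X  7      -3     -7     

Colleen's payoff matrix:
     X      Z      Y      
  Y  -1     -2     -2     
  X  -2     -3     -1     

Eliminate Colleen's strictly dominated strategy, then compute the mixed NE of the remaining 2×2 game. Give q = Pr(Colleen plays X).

q = 5/16

Colleen's strategy Z is strictly dominated by X: -1 > -2 and -2 > -3. Eliminate Z.
In a mixed equilibrium Rowan is indifferent between Y and X; this condition fixes q.
  Rowan's payoff from Y: q·(-4) + (1−q)·(-2) = -2q - 2
  Rowan's payoff from X: q·7 + (1−q)·(-7) = 14q - 7
  -2q - 2 = 14q - 7  ⇒  -16q = -5  ⇒  q = 5/16.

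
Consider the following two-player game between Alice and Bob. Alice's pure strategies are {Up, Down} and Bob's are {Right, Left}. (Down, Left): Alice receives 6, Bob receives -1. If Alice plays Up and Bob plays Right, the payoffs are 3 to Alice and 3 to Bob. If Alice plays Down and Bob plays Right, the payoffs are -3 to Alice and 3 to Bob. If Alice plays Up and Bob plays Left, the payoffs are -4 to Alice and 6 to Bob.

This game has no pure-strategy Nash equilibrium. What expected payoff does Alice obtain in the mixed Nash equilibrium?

3/8

Alice's indifference between Up and Down determines Bob's mixing probability q:
  Alice's payoff from Up: q·3 + (1−q)·(-4) = 7q - 4
  Alice's payoff from Down: q·(-3) + (1−q)·6 = -9q + 6
  7q - 4 = -9q + 6  ⇒  16q = 10  ⇒  q = 5/8.
At equilibrium Alice is indifferent across rows, so Alice's payoff equals the payoff from Up: (5/8)·3 + (3/8)·(-4) = 3/8.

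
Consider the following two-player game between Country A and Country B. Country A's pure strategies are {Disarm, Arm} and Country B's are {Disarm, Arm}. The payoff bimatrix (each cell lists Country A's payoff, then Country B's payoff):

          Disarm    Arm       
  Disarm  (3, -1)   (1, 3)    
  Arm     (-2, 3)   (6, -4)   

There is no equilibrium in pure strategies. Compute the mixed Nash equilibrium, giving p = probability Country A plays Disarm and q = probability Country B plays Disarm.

In a mixed equilibrium Country B is indifferent between Disarm and Arm; this condition fixes p.
  Country B's payoff to Disarm: p·(-1) + (1−p)·3 = -4p + 3
  Country B's payoff to Arm: p·3 + (1−p)·(-4) = 7p - 4
  -4p + 3 = 7p - 4  ⇒  -11p = -7  ⇒  p = 7/11.
Set Country A's expected payoff from Disarm equal to that from Arm:
  Country A's payoff from Disarm: q·3 + (1−q)·1 = 2q + 1
  Country A's payoff from Arm: q·(-2) + (1−q)·6 = -8q + 6
  2q + 1 = -8q + 6  ⇒  10q = 5  ⇒  q = 1/2.

p = 7/11, q = 1/2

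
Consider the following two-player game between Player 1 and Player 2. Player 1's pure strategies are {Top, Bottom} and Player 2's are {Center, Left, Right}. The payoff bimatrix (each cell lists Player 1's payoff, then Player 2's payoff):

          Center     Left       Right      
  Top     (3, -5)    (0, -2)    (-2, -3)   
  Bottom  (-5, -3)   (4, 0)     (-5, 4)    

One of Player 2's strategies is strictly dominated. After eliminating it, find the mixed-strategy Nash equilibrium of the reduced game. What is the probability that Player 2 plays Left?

q = 3/7

Player 2's strategy Center is strictly dominated by Left: -2 > -5 and 0 > -3. Eliminate Center.
For Player 1 to be willing to mix, Player 1 must be indifferent between Top and Bottom, which pins down Player 2's mix.
  Player 1's payoff from Top: q·0 + (1−q)·(-2) = 2q - 2
  Player 1's payoff from Bottom: q·4 + (1−q)·(-5) = 9q - 5
  2q - 2 = 9q - 5  ⇒  -7q = -3  ⇒  q = 3/7.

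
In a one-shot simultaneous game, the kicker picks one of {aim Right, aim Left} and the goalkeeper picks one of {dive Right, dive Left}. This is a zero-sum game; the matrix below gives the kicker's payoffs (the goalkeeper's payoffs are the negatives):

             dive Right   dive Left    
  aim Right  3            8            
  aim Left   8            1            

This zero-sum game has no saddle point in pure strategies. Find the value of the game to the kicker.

In a mixed equilibrium the kicker is indifferent between aim Right and aim Left; this condition fixes q.
  the kicker's payoff to aim Right: q·3 + (1−q)·8 = -5q + 8
  the kicker's payoff to aim Left: q·8 + (1−q)·1 = 7q + 1
  -5q + 8 = 7q + 1  ⇒  -12q = -7  ⇒  q = 7/12.
The value is the kicker's expected payoff against this mix (using aim Right): (7/12)·3 + (5/12)·8 = 61/12.

v = 61/12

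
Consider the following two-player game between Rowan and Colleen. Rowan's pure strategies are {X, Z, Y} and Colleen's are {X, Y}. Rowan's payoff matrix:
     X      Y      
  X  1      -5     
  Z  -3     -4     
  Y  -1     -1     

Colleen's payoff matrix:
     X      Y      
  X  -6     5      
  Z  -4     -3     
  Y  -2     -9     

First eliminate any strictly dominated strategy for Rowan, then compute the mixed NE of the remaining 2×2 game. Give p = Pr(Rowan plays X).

p = 7/18

Rowan's strategy Z is strictly dominated by Y: -1 > -3 and -1 > -4. Eliminate Z.
Colleen's indifference between X and Y determines Rowan's mixing probability p:
  Colleen's payoff from X: p·(-6) + (1−p)·(-2) = -4p - 2
  Colleen's payoff from Y: p·5 + (1−p)·(-9) = 14p - 9
  -4p - 2 = 14p - 9  ⇒  -18p = -7  ⇒  p = 7/18.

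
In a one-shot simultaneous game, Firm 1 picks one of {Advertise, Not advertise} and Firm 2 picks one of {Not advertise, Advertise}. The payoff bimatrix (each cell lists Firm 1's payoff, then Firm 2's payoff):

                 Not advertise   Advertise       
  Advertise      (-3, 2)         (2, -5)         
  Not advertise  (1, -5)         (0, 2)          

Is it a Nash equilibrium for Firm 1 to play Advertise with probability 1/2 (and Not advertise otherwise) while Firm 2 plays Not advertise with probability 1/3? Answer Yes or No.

Check Firm 2's indifference given Firm 1's mix p = 1/2:
  payoff from Not advertise = -3/2; payoff from Advertise = -3/2 — equal.
Check Firm 1's indifference given Firm 2's mix q = 1/3:
  payoff from Advertise = 1/3; payoff from Not advertise = 1/3 — equal.
Both players are indifferent, so neither can profitably deviate.

Yes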